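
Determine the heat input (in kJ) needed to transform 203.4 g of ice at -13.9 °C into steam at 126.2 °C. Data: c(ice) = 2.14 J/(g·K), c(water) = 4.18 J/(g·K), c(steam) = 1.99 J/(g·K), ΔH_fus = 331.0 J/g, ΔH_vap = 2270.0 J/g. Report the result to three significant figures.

q = 631 kJ

q1 (heat ice -13.9→0.0 °C): 203.4 × 2.14 × 13.9 = 6050 J
q2 (melt at 0 °C): 203.4 × 331.0 = 67325 J
q3 (heat water 0.0→100.0 °C): 203.4 × 4.18 × 100.0 = 85021 J
q4 (vaporize at 100 °C): 203.4 × 2270.0 = 461718 J
q5 (heat steam 100.0→126.2 °C): 203.4 × 1.99 × 26.2 = 10605 J
Total: 6050 + 67325 + 85021 + 461718 + 10605 = 630719 J = 631 kJ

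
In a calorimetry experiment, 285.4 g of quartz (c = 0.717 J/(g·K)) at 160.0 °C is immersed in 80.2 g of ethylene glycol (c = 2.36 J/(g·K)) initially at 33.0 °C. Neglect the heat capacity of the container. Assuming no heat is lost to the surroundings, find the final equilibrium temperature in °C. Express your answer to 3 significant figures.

T_f = 99.0 °C

Heat lost by quartz = heat gained by ethylene glycol.
(285.4)(0.717)(160.0 − T) = (80.2)(2.36)(T − 33.0)
204.6318 (160.0 − T) = 189.272 (T − 33.0)
32741 − 204.6318 T = 189.272 T − 6246.0
38987.0 = 393.9038 T
T = 98.98 °C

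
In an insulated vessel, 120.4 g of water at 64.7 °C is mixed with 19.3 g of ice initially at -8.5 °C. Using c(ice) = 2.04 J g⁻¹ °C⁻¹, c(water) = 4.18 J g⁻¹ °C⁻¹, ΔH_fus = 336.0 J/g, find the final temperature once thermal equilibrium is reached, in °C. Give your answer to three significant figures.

T_f = 44.1 °C

Heat to bring ice to 0 °C and melt it: q₁ = 19.3×2.04×8.5 + 19.3×336.0 = 6819.5 J
Heat the water can supply cooling to 0 °C: 120.4×4.18×64.7 = 32561.7 J > q₁, so all ice melts.
Energy balance: 120.4×4.18×(64.7 − T) = 6819.5 + 19.3×4.18×(T − 0)
503.272(64.7 − T) = 6819.5 + 80.674 T
32561.7 − 6819.5 = 583.946 T
T = 25742.2 / 583.946 = 44.08 °C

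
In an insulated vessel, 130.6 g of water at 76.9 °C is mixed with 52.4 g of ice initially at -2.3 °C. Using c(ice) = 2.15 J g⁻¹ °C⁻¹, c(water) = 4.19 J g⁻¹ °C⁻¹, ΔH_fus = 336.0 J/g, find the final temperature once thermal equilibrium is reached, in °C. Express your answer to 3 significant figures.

T_f = 31.6 °C

Heat to bring ice to 0 °C and melt it: q₁ = 52.4×2.15×2.3 + 52.4×336.0 = 17866 J
Heat the water can supply cooling to 0 °C: 130.6×4.19×76.9 = 42080.8 J > q₁, so all ice melts.
Energy balance: 130.6×4.19×(76.9 − T) = 17866 + 52.4×4.19×(T − 0)
547.214(76.9 − T) = 17866 + 219.556 T
42080.8 − 17866 = 766.770 T
T = 24214.8 / 766.770 = 31.58 °C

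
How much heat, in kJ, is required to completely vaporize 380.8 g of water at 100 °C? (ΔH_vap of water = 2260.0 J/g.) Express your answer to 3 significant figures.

q = m × ΔH_vap = 380.8 × 2260.0 = 860600 J = 861 kJ

q = 861 kJ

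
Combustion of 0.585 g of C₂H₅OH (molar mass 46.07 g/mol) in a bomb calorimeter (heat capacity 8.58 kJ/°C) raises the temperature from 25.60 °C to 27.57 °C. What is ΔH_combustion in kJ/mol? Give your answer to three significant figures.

ΔT = 27.57 − 25.60 = 1.97 °C
q_cal = C_cal × ΔT = 8.58 × 1.97 = 16.9026 kJ
n = 0.585 / 46.07 = 0.01270 mol
q_rxn = −q_cal = -16.9026 kJ
ΔH = -16.9026 / 0.01270 = -1331 kJ/mol

ΔH = -1330 kJ/mol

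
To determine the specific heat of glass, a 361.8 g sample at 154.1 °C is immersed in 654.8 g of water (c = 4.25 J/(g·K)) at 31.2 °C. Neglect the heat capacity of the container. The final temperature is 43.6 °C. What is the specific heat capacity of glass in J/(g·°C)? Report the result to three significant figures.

c = 0.863 J/(g·°C)

q_gained = (654.8 × 4.25) × (43.6 − 31.2) = 34510 J
q_lost = 361.8 × c × (154.1 − 43.6) = 39978.9 c
Set equal: c = 34510 / 39978.9 = 0.863 J/(g·°C)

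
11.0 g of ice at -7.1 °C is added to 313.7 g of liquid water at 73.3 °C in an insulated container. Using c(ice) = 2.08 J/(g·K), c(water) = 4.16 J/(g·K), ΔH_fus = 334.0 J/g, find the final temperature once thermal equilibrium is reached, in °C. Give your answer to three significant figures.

Heat to bring ice to 0 °C and melt it: q₁ = 11.0×2.08×7.1 + 11.0×334.0 = 3836.4 J
Heat the water can supply cooling to 0 °C: 313.7×4.16×73.3 = 95655.9 J > q₁, so all ice melts.
Energy balance: 313.7×4.16×(73.3 − T) = 3836.4 + 11.0×4.16×(T − 0)
1304.992(73.3 − T) = 3836.4 + 45.76 T
95655.9 − 3836.4 = 1350.752 T
T = 91819.5 / 1350.752 = 67.98 °C

T_f = 68.0 °C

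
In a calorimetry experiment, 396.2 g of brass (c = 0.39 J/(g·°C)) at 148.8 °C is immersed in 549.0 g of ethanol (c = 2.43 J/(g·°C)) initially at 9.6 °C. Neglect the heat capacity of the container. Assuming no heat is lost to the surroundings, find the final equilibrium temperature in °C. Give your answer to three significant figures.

T_f = 24.0 °C

Heat lost by brass = heat gained by ethanol.
(396.2)(0.39)(148.8 − T) = (549.0)(2.43)(T − 9.6)
154.518 (148.8 − T) = 1334.07 (T − 9.6)
22992 − 154.518 T = 1334.07 T − 12807
35799 = 1488.588 T
T = 24.049 °C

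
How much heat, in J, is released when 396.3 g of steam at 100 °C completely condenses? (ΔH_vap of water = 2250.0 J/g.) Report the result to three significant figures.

q = m × ΔH_vap = 396.3 × 2250.0 = 891700 J

q = 892000 J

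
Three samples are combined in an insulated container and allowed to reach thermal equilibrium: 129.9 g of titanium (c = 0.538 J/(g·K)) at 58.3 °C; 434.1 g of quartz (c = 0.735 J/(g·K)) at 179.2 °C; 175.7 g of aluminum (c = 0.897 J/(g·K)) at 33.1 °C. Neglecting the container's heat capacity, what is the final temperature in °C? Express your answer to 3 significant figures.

Σ mᵢcᵢ(T − Tᵢ) = 0  ⇒  T = Σ mᵢcᵢTᵢ / Σ mᵢcᵢ
Σ mᵢcᵢ = 129.9×0.538 + 434.1×0.735 + 175.7×0.897 = 546.5526
Σ mᵢcᵢTᵢ = 69.8862×58.3 + 319.0635×179.2 + 157.6029×33.1 = 66467
T = 66467 / 546.5526 = 121.6 °C

T_f = 122 °C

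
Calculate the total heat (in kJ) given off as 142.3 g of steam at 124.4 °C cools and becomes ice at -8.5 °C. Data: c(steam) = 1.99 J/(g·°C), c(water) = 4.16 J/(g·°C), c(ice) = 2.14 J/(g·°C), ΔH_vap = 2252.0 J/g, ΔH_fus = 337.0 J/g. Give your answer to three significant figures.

q = 437 kJ

q1 (cool steam 124.4→100 °C): 142.3 × 1.99 × 24.4 = 6910 J
q2 (condense at 100 °C): 142.3 × 2252.0 = 320460 J
q3 (cool water 100→0 °C): 142.3 × 4.16 × 100.0 = 59197 J
q4 (freeze at 0 °C): 142.3 × 337.0 = 47955 J
q5 (cool ice 0→-8.5 °C): 142.3 × 2.14 × 8.5 = 2588 J
Total: 6910 + 320460 + 59197 + 47955 + 2588 = 437110 J = 437 kJ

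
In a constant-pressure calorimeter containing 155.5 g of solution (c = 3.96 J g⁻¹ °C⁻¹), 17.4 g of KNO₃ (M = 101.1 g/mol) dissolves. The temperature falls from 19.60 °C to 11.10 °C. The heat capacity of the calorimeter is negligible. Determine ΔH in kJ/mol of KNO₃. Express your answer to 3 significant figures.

|ΔT| = |11.10 − 19.60| = 8.50 °C
|q_surr| = (155.5 × 3.96) × 8.50 = 615.78 × 8.50 = 5234 J
n(KNO₃) = 17.4 / 101.1 = 0.1721 mol
Temperature fell, so q_rxn = +|q_surr| = 5.234 kJ
ΔH = q_rxn / n = 30.41 kJ/mol

ΔH = 30.4 kJ/mol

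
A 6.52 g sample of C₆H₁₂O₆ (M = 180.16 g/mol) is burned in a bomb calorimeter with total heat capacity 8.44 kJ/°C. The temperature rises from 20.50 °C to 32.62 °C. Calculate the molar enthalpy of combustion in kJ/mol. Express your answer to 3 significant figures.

ΔH = -2830 kJ/mol

ΔT = 32.62 − 20.50 = 12.12 °C
q_cal = C_cal × ΔT = 8.44 × 12.12 = 102.2928 kJ
n = 6.52 / 180.16 = 0.03619 mol
q_rxn = −q_cal = -102.2928 kJ
ΔH = -102.2928 / 0.03619 = -2827 kJ/mol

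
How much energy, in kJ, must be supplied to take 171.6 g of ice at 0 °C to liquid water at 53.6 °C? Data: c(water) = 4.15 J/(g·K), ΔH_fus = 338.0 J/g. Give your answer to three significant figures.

q = 96.2 kJ

q1 (melt at 0 °C): 171.6 × 338.0 = 58001 J
q2 (heat water 0.0→53.6 °C): 171.6 × 4.15 × 53.6 = 38171 J
Total: 58001 + 38171 = 96172 J = 96.2 kJ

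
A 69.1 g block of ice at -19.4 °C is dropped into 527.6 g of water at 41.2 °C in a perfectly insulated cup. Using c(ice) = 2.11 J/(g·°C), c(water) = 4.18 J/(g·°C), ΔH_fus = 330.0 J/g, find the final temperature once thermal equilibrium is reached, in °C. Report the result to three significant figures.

T_f = 26.2 °C

Heat to bring ice to 0 °C and melt it: q₁ = 69.1×2.11×19.4 + 69.1×330.0 = 25632 J
Heat the water can supply cooling to 0 °C: 527.6×4.18×41.2 = 90861.2 J > q₁, so all ice melts.
Energy balance: 527.6×4.18×(41.2 − T) = 25632 + 69.1×4.18×(T − 0)
2205.368(41.2 − T) = 25632 + 288.838 T
90861.2 − 25632 = 2494.206 T
T = 65229.2 / 2494.206 = 26.15 °C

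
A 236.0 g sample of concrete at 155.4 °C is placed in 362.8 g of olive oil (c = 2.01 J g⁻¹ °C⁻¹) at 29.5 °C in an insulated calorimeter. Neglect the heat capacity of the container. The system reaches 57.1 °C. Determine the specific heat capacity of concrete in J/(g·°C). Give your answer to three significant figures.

c = 0.868 J/(g·°C)

q_gained = (362.8 × 2.01) × (57.1 − 29.5) = 20130 J
q_lost = 236.0 × c × (155.4 − 57.1) = 23198.8 c
Set equal: c = 20130 / 23198.8 = 0.868 J/(g·°C)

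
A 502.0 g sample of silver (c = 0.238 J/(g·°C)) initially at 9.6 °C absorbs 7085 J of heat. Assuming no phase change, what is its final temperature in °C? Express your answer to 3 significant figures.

T_f = 68.9 °C

ΔT = q / (m c) = 7085 / (502.0 × 0.238) = 59.30 °C
T_f = 9.6 + 59.30 = 68.90 °C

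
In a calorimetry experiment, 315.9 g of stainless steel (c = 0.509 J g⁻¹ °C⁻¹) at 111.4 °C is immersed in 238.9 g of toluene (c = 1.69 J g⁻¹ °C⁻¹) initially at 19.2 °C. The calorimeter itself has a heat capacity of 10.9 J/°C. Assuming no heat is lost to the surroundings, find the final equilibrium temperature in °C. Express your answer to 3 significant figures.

T_f = 45.0 °C

Heat lost by stainless steel = heat gained by toluene + calorimeter.
(315.9)(0.509)(111.4 − T) = [(238.9)(1.69) + 10.9](T − 19.2)
160.7931 (111.4 − T) = 414.641 (T − 19.2)
17912 − 160.7931 T = 414.641 T − 7961.1
25873.1 = 575.4341 T
T = 44.96 °C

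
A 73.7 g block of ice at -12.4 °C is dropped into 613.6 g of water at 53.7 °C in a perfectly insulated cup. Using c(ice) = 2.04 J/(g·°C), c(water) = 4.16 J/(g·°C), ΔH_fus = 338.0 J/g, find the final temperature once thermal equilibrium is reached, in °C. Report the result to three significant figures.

T_f = 38.6 °C

Heat to bring ice to 0 °C and melt it: q₁ = 73.7×2.04×12.4 + 73.7×338.0 = 26775 J
Heat the water can supply cooling to 0 °C: 613.6×4.16×53.7 = 137073 J > q₁, so all ice melts.
Energy balance: 613.6×4.16×(53.7 − T) = 26775 + 73.7×4.16×(T − 0)
2552.576(53.7 − T) = 26775 + 306.592 T
137073 − 26775 = 2859.168 T
T = 110298 / 2859.168 = 38.58 °C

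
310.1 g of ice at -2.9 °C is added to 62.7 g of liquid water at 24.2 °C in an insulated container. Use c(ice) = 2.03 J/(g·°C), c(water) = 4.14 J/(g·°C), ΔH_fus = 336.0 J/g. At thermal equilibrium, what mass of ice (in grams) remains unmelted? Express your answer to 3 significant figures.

Heat to warm all ice to 0 °C: 310.1×2.03×2.9 = 1825.6 J
Heat released by water cooling to 0 °C: 62.7×4.14×24.2 = 6281.8 J
6281.8 J < 1825.6 + 310.1×336.0 = 106019.2 J, so not all ice melts; final T = 0 °C.
Heat left for melting: 6281.8 − 1825.6 = 4456.2 J
Mass melted = 4456.2 / 336.0 = 13.26 g
Ice remaining = 310.1 − 13.26 = 296.84 g

m_ice remaining = 297 g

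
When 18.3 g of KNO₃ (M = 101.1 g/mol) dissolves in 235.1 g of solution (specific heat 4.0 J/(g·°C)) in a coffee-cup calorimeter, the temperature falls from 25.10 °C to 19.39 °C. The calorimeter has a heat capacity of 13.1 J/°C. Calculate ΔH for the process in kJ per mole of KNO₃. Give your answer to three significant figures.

|ΔT| = |19.39 − 25.10| = 5.71 °C
|q_surr| = (235.1 × 4.0 + 13.1) × 5.71 = 953.5 × 5.71 = 5444 J
n(KNO₃) = 18.3 / 101.1 = 0.1810 mol
Temperature fell, so q_rxn = +|q_surr| = 5.444 kJ
ΔH = q_rxn / n = 30.08 kJ/mol

ΔH = 30.1 kJ/mol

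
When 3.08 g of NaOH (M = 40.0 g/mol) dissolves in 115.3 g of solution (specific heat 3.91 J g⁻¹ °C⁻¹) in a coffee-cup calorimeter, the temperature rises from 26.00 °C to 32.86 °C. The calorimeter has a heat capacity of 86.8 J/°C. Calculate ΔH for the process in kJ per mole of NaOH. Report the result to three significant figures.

ΔH = -47.9 kJ/mol

|ΔT| = |32.86 − 26.00| = 6.86 °C
|q_surr| = (115.3 × 3.91 + 86.8) × 6.86 = 537.623 × 6.86 = 3688 J
n(NaOH) = 3.08 / 40.0 = 0.07700 mol
Temperature rose, so q_rxn = −|q_surr| = -3.688 kJ
ΔH = q_rxn / n = -47.90 kJ/mol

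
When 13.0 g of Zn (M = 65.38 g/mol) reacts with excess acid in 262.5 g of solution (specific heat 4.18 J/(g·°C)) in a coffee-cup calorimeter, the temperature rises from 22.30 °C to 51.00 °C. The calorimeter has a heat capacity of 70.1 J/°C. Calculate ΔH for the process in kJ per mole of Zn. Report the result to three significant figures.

|ΔT| = |51.00 − 22.30| = 28.70 °C
|q_surr| = (262.5 × 4.18 + 70.1) × 28.70 = 1167.35 × 28.70 = 33503 J
n(Zn) = 13.0 / 65.38 = 0.19884 mol
Temperature rose, so q_rxn = −|q_surr| = -33.503 kJ
ΔH = q_rxn / n = -168.49 kJ/mol

ΔH = -168 kJ/mol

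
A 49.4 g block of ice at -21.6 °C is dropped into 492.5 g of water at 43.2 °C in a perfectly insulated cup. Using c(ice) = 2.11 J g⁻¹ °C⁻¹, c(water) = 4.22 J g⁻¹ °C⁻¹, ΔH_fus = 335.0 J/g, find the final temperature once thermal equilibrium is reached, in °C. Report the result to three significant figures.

T_f = 31.0 °C

Heat to bring ice to 0 °C and melt it: q₁ = 49.4×2.11×21.6 + 49.4×335.0 = 18800 J
Heat the water can supply cooling to 0 °C: 492.5×4.22×43.2 = 89784.7 J > q₁, so all ice melts.
Energy balance: 492.5×4.22×(43.2 − T) = 18800 + 49.4×4.22×(T − 0)
2078.35(43.2 − T) = 18800 + 208.468 T
89784.7 − 18800 = 2286.818 T
T = 70984.7 / 2286.818 = 31.04 °C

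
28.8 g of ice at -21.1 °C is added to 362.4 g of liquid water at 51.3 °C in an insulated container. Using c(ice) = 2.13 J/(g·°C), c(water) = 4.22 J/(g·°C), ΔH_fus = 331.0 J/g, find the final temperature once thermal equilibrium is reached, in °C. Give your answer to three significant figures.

T_f = 41.0 °C

Heat to bring ice to 0 °C and melt it: q₁ = 28.8×2.13×21.1 + 28.8×331.0 = 10827 J
Heat the water can supply cooling to 0 °C: 362.4×4.22×51.3 = 78454.5 J > q₁, so all ice melts.
Energy balance: 362.4×4.22×(51.3 − T) = 10827 + 28.8×4.22×(T − 0)
1529.328(51.3 − T) = 10827 + 121.536 T
78454.5 − 10827 = 1650.864 T
T = 67627.5 / 1650.864 = 40.96 °C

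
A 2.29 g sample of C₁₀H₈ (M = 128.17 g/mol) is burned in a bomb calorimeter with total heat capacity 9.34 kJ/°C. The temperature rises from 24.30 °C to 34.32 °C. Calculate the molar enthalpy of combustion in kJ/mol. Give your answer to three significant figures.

ΔT = 34.32 − 24.30 = 10.02 °C
q_cal = C_cal × ΔT = 9.34 × 10.02 = 93.5868 kJ
n = 2.29 / 128.17 = 0.01787 mol
q_rxn = −q_cal = -93.5868 kJ
ΔH = -93.5868 / 0.01787 = -5237 kJ/mol

ΔH = -5240 kJ/mol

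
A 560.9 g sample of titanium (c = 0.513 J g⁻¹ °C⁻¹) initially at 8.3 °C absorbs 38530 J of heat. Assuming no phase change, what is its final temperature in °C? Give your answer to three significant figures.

T_f = 142 °C

ΔT = q / (m c) = 38530 / (560.9 × 0.513) = 133.9 °C
T_f = 8.3 + 133.9 = 142.2 °C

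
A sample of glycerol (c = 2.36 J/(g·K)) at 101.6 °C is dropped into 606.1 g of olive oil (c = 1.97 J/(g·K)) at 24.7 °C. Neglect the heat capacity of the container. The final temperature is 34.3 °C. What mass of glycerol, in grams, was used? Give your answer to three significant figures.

q_gained = (606.1 × 1.97) × (34.3 − 24.7) = 11460 J
q_lost = m × 2.36 × (101.6 − 34.3) = 158.828 m
m = 11460 / 158.828 = 72.2 g

m = 72.2 g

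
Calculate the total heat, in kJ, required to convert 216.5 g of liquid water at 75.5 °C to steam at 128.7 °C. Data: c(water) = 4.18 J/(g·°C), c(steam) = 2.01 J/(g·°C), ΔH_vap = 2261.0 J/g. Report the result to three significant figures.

q = 524 kJ

q1 (heat water 75.5→100.0 °C): 216.5 × 4.18 × 24.5 = 22172 J
q2 (vaporize at 100 °C): 216.5 × 2261.0 = 489507 J
q3 (heat steam 100.0→128.7 °C): 216.5 × 2.01 × 28.7 = 12489 J
Total: 22172 + 489507 + 12489 = 524168 J = 524 kJ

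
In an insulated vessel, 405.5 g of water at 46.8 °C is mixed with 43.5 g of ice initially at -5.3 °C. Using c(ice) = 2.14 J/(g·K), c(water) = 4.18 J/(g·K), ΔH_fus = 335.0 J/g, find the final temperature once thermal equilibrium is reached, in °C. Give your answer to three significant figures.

T_f = 34.2 °C

Heat to bring ice to 0 °C and melt it: q₁ = 43.5×2.14×5.3 + 43.5×335.0 = 15066 J
Heat the water can supply cooling to 0 °C: 405.5×4.18×46.8 = 79325.5 J > q₁, so all ice melts.
Energy balance: 405.5×4.18×(46.8 − T) = 15066 + 43.5×4.18×(T − 0)
1694.99(46.8 − T) = 15066 + 181.83 T
79325.5 − 15066 = 1876.82 T
T = 64259.5 / 1876.82 = 34.24 °C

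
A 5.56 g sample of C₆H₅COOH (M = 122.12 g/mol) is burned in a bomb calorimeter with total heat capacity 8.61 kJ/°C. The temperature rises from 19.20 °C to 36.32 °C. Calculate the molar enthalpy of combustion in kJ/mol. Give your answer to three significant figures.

ΔT = 36.32 − 19.20 = 17.12 °C
q_cal = C_cal × ΔT = 8.61 × 17.12 = 147.4032 kJ
n = 5.56 / 122.12 = 0.04553 mol
q_rxn = −q_cal = -147.4032 kJ
ΔH = -147.4032 / 0.04553 = -3237 kJ/mol

ΔH = -3240 kJ/mol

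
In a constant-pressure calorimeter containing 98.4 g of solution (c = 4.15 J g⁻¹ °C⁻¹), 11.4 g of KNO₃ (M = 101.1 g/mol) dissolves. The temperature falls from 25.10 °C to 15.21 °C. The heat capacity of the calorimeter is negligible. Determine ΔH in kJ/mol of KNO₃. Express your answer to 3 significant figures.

|ΔT| = |15.21 − 25.10| = 9.89 °C
|q_surr| = (98.4 × 4.15) × 9.89 = 408.36 × 9.89 = 4039 J
n(KNO₃) = 11.4 / 101.1 = 0.1128 mol
Temperature fell, so q_rxn = +|q_surr| = 4.039 kJ
ΔH = q_rxn / n = 35.81 kJ/mol

ΔH = 35.8 kJ/mol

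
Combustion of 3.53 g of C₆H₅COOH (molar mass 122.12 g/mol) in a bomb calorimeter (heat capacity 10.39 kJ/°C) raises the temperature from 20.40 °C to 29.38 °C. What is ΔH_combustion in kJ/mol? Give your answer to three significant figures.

ΔT = 29.38 − 20.40 = 8.98 °C
q_cal = C_cal × ΔT = 10.39 × 8.98 = 93.3022 kJ
n = 3.53 / 122.12 = 0.02891 mol
q_rxn = −q_cal = -93.3022 kJ
ΔH = -93.3022 / 0.02891 = -3227 kJ/mol

ΔH = -3230 kJ/mol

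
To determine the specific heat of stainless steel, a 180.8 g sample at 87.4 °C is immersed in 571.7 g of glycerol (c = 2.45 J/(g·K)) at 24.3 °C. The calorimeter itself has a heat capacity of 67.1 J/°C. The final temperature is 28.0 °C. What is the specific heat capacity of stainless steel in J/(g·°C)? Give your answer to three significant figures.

c = 0.506 J/(g·°C)

q_gained = (571.7 × 2.45 + 67.1) × (28.0 − 24.3) = 5431 J
q_lost = 180.8 × c × (87.4 − 28.0) = 10739.52 c
Set equal: c = 5431 / 10739.52 = 0.506 J/(g·°C)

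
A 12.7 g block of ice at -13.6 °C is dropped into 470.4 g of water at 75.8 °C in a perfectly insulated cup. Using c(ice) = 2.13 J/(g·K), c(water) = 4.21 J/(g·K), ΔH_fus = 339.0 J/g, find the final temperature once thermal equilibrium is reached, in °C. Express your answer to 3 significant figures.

Heat to bring ice to 0 °C and melt it: q₁ = 12.7×2.13×13.6 + 12.7×339.0 = 4673.2 J
Heat the water can supply cooling to 0 °C: 470.4×4.21×75.8 = 150113 J > q₁, so all ice melts.
Energy balance: 470.4×4.21×(75.8 − T) = 4673.2 + 12.7×4.21×(T − 0)
1980.384(75.8 − T) = 4673.2 + 53.467 T
150113 − 4673.2 = 2033.851 T
T = 145439.8 / 2033.851 = 71.51 °C

T_f = 71.5 °C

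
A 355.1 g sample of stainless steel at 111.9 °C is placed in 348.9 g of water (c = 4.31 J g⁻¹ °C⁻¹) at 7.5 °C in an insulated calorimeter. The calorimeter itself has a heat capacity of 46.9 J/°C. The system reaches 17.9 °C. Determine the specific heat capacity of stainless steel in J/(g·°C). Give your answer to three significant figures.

c = 0.483 J/(g·°C)

q_gained = (348.9 × 4.31 + 46.9) × (17.9 − 7.5) = 16130 J
q_lost = 355.1 × c × (111.9 − 17.9) = 33379.4 c
Set equal: c = 16130 / 33379.4 = 0.483 J/(g·°C)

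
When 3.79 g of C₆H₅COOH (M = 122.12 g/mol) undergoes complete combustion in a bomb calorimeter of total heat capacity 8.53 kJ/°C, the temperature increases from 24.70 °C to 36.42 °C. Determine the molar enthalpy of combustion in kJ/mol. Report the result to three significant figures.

ΔH = -3220 kJ/mol

ΔT = 36.42 − 24.70 = 11.72 °C
q_cal = C_cal × ΔT = 8.53 × 11.72 = 99.9716 kJ
n = 3.79 / 122.12 = 0.03104 mol
q_rxn = −q_cal = -99.9716 kJ
ΔH = -99.9716 / 0.03104 = -3221 kJ/mol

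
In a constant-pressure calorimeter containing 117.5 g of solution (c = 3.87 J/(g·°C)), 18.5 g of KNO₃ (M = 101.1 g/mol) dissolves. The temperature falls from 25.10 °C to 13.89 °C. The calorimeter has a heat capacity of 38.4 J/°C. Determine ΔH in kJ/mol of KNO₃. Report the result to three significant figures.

ΔH = 30.2 kJ/mol

|ΔT| = |13.89 − 25.10| = 11.21 °C
|q_surr| = (117.5 × 3.87 + 38.4) × 11.21 = 493.125 × 11.21 = 5528 J
n(KNO₃) = 18.5 / 101.1 = 0.1830 mol
Temperature fell, so q_rxn = +|q_surr| = 5.528 kJ
ΔH = q_rxn / n = 30.21 kJ/mol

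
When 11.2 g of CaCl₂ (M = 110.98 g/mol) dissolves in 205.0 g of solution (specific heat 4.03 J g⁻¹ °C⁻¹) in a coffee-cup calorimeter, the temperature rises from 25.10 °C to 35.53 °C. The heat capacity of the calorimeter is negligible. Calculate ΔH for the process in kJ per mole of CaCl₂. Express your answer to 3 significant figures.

ΔH = -85.4 kJ/mol

|ΔT| = |35.53 − 25.10| = 10.43 °C
|q_surr| = (205.0 × 4.03) × 10.43 = 826.15 × 10.43 = 8617 J
n(CaCl₂) = 11.2 / 110.98 = 0.1009 mol
Temperature rose, so q_rxn = −|q_surr| = -8.617 kJ
ΔH = q_rxn / n = -85.40 kJ/mol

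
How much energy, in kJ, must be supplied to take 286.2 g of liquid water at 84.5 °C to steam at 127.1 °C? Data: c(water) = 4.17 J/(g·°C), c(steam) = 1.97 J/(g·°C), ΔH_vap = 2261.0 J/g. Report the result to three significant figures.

q1 (heat water 84.5→100.0 °C): 286.2 × 4.17 × 15.5 = 18499 J
q2 (vaporize at 100 °C): 286.2 × 2261.0 = 647098 J
q3 (heat steam 100.0→127.1 °C): 286.2 × 1.97 × 27.1 = 15279 J
Total: 18499 + 647098 + 15279 = 680876 J = 681 kJ

q = 681 kJ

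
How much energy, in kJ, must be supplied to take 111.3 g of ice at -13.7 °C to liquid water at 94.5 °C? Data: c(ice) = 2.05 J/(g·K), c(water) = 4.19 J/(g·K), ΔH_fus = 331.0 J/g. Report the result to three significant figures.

q1 (heat ice -13.7→0.0 °C): 111.3 × 2.05 × 13.7 = 3126 J
q2 (melt at 0 °C): 111.3 × 331.0 = 36840 J
q3 (heat water 0.0→94.5 °C): 111.3 × 4.19 × 94.5 = 44070 J
Total: 3126 + 36840 + 44070 = 84036 J = 84.0 kJ

q = 84.0 kJ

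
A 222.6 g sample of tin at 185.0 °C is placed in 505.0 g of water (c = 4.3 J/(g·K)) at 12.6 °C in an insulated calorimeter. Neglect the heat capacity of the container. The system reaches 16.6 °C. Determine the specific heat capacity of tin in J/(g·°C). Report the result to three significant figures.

c = 0.232 J/(g·°C)

q_gained = (505.0 × 4.3) × (16.6 − 12.6) = 8686 J
q_lost = 222.6 × c × (185.0 − 16.6) = 37485.84 c
Set equal: c = 8686 / 37485.84 = 0.232 J/(g·°C)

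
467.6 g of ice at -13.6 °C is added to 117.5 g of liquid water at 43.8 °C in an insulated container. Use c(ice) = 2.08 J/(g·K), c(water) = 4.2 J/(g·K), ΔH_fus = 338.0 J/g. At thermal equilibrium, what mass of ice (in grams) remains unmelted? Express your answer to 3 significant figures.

m_ice remaining = 443 g

Heat to warm all ice to 0 °C: 467.6×2.08×13.6 = 13227 J
Heat released by water cooling to 0 °C: 117.5×4.2×43.8 = 21615 J
21615 J < 13227 + 467.6×338.0 = 171275.8 J, so not all ice melts; final T = 0 °C.
Heat left for melting: 21615 − 13227 = 8388 J
Mass melted = 8388 / 338.0 = 24.82 g
Ice remaining = 467.6 − 24.82 = 442.78 g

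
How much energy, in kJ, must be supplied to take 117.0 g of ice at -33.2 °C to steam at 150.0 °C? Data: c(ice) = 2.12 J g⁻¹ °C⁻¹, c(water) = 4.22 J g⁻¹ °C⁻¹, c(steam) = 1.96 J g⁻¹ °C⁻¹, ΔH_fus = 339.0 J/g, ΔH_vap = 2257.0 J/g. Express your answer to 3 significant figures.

q = 373 kJ

q1 (heat ice -33.2→0.0 °C): 117.0 × 2.12 × 33.2 = 8235 J
q2 (melt at 0 °C): 117.0 × 339.0 = 39663 J
q3 (heat water 0.0→100.0 °C): 117.0 × 4.22 × 100.0 = 49374 J
q4 (vaporize at 100 °C): 117.0 × 2257.0 = 264069 J
q5 (heat steam 100.0→150.0 °C): 117.0 × 1.96 × 50.0 = 11466 J
Total: 8235 + 39663 + 49374 + 264069 + 11466 = 372807 J = 373 kJ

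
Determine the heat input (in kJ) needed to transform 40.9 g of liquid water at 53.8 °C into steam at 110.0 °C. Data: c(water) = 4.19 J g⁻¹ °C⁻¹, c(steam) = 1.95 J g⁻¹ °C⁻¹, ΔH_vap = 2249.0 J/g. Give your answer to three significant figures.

q1 (heat water 53.8→100.0 °C): 40.9 × 4.19 × 46.2 = 7917 J
q2 (vaporize at 100 °C): 40.9 × 2249.0 = 91984 J
q3 (heat steam 100.0→110.0 °C): 40.9 × 1.95 × 10.0 = 798 J
Total: 7917 + 91984 + 798 = 100699 J = 101 kJ

q = 101 kJ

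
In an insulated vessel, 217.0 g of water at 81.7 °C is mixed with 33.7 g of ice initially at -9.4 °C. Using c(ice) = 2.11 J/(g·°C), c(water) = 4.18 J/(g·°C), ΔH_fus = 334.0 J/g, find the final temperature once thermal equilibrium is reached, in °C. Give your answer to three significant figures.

Heat to bring ice to 0 °C and melt it: q₁ = 33.7×2.11×9.4 + 33.7×334.0 = 11924 J
Heat the water can supply cooling to 0 °C: 217.0×4.18×81.7 = 74106.8 J > q₁, so all ice melts.
Energy balance: 217.0×4.18×(81.7 − T) = 11924 + 33.7×4.18×(T − 0)
907.06(81.7 − T) = 11924 + 140.866 T
74106.8 − 11924 = 1047.926 T
T = 62182.8 / 1047.926 = 59.34 °C

T_f = 59.3 °C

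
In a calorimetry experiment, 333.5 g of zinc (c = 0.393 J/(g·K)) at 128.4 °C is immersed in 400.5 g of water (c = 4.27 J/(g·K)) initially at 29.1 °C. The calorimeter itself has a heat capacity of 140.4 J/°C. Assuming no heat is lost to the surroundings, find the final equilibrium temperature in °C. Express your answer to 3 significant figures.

T_f = 35.7 °C

Heat lost by zinc = heat gained by water + calorimeter.
(333.5)(0.393)(128.4 − T) = [(400.5)(4.27) + 140.4](T − 29.1)
131.0655 (128.4 − T) = 1850.535 (T − 29.1)
16829 − 131.0655 T = 1850.535 T − 53851
70680 = 1981.6005 T
T = 35.67 °C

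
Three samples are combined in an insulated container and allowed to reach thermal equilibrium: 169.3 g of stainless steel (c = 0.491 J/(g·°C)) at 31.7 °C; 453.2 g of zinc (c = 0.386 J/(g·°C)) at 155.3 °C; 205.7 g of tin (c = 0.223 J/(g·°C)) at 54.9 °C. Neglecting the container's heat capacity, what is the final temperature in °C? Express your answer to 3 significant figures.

Σ mᵢcᵢ(T − Tᵢ) = 0  ⇒  T = Σ mᵢcᵢTᵢ / Σ mᵢcᵢ
Σ mᵢcᵢ = 169.3×0.491 + 453.2×0.386 + 205.7×0.223 = 303.9326
Σ mᵢcᵢTᵢ = 83.1263×31.7 + 174.9352×155.3 + 45.8711×54.9 = 32321
T = 32321 / 303.9326 = 106.3 °C

T_f = 106 °C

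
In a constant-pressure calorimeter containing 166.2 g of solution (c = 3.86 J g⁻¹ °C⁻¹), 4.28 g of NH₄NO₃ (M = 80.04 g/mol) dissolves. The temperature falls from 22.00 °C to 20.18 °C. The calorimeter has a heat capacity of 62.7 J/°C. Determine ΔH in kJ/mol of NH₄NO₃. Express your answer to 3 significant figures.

ΔH = 24.0 kJ/mol

|ΔT| = |20.18 − 22.00| = 1.82 °C
|q_surr| = (166.2 × 3.86 + 62.7) × 1.82 = 704.232 × 1.82 = 1282 J
n(NH₄NO₃) = 4.28 / 80.04 = 0.05347 mol
Temperature fell, so q_rxn = +|q_surr| = 1.282 kJ
ΔH = q_rxn / n = 23.98 kJ/mol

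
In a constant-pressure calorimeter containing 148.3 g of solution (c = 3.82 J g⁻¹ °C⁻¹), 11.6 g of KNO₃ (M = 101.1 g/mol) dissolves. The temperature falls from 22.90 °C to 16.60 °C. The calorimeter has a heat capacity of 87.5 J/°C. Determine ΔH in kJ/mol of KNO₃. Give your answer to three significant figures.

|ΔT| = |16.60 − 22.90| = 6.30 °C
|q_surr| = (148.3 × 3.82 + 87.5) × 6.30 = 654.006 × 6.30 = 4120 J
n(KNO₃) = 11.6 / 101.1 = 0.1147 mol
Temperature fell, so q_rxn = +|q_surr| = 4.120 kJ
ΔH = q_rxn / n = 35.92 kJ/mol

ΔH = 35.9 kJ/mol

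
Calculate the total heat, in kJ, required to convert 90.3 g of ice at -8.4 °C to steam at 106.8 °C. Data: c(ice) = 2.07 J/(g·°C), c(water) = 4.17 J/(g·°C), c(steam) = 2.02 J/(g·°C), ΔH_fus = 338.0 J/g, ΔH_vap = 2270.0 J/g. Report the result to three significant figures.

q1 (heat ice -8.4→0.0 °C): 90.3 × 2.07 × 8.4 = 1570 J
q2 (melt at 0 °C): 90.3 × 338.0 = 30521 J
q3 (heat water 0.0→100.0 °C): 90.3 × 4.17 × 100.0 = 37655 J
q4 (vaporize at 100 °C): 90.3 × 2270.0 = 204981 J
q5 (heat steam 100.0→106.8 °C): 90.3 × 2.02 × 6.8 = 1240 J
Total: 1570 + 30521 + 37655 + 204981 + 1240 = 275967 J = 276 kJ

q = 276 kJ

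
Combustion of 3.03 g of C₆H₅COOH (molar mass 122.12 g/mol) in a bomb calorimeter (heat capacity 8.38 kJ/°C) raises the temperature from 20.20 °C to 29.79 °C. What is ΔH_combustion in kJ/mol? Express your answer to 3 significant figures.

ΔH = -3240 kJ/mol

ΔT = 29.79 − 20.20 = 9.59 °C
q_cal = C_cal × ΔT = 8.38 × 9.59 = 80.3642 kJ
n = 3.03 / 122.12 = 0.02481 mol
q_rxn = −q_cal = -80.3642 kJ
ΔH = -80.3642 / 0.02481 = -3239 kJ/mol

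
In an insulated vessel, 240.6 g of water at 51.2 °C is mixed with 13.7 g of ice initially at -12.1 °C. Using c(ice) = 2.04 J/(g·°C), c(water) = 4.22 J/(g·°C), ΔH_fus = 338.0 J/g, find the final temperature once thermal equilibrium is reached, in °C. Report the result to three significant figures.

T_f = 43.8 °C

Heat to bring ice to 0 °C and melt it: q₁ = 13.7×2.04×12.1 + 13.7×338.0 = 4968.8 J
Heat the water can supply cooling to 0 °C: 240.6×4.22×51.2 = 51985.0 J > q₁, so all ice melts.
Energy balance: 240.6×4.22×(51.2 − T) = 4968.8 + 13.7×4.22×(T − 0)
1015.332(51.2 − T) = 4968.8 + 57.814 T
51985.0 − 4968.8 = 1073.146 T
T = 47016.2 / 1073.146 = 43.81 °C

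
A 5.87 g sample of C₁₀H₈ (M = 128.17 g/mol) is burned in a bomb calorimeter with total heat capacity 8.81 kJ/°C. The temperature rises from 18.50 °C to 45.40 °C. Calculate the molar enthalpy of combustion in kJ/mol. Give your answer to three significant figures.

ΔH = -5170 kJ/mol

ΔT = 45.40 − 18.50 = 26.90 °C
q_cal = C_cal × ΔT = 8.81 × 26.90 = 236.989 kJ
n = 5.87 / 128.17 = 0.04580 mol
q_rxn = −q_cal = -236.989 kJ
ΔH = -236.989 / 0.04580 = -5174 kJ/mol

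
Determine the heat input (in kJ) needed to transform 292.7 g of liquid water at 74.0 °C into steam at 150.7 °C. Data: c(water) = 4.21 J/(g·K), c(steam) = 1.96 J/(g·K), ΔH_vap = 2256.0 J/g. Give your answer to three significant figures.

q = 721 kJ

q1 (heat water 74.0→100.0 °C): 292.7 × 4.21 × 26.0 = 32039 J
q2 (vaporize at 100 °C): 292.7 × 2256.0 = 660331 J
q3 (heat steam 100.0→150.7 °C): 292.7 × 1.96 × 50.7 = 29086 J
Total: 32039 + 660331 + 29086 = 721456 J = 721 kJ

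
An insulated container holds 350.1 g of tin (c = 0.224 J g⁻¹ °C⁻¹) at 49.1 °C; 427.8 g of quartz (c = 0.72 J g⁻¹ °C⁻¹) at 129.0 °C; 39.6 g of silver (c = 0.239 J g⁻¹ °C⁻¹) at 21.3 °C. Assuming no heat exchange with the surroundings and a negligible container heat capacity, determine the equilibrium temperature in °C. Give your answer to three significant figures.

T_f = 111 °C

Σ mᵢcᵢ(T − Tᵢ) = 0  ⇒  T = Σ mᵢcᵢTᵢ / Σ mᵢcᵢ
Σ mᵢcᵢ = 350.1×0.224 + 427.8×0.72 + 39.6×0.239 = 395.9028
Σ mᵢcᵢTᵢ = 78.4224×49.1 + 308.016×129.0 + 9.4644×21.3 = 43786
T = 43786 / 395.9028 = 110.6 °C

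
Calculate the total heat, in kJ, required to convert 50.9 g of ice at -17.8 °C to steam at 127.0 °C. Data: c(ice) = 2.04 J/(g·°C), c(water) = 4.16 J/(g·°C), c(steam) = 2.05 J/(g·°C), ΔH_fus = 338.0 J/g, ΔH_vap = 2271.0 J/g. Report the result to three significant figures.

q1 (heat ice -17.8→0.0 °C): 50.9 × 2.04 × 17.8 = 1848 J
q2 (melt at 0 °C): 50.9 × 338.0 = 17204 J
q3 (heat water 0.0→100.0 °C): 50.9 × 4.16 × 100.0 = 21174 J
q4 (vaporize at 100 °C): 50.9 × 2271.0 = 115594 J
q5 (heat steam 100.0→127.0 °C): 50.9 × 2.05 × 27.0 = 2817 J
Total: 1848 + 17204 + 21174 + 115594 + 2817 = 158637 J = 159 kJ

q = 159 kJ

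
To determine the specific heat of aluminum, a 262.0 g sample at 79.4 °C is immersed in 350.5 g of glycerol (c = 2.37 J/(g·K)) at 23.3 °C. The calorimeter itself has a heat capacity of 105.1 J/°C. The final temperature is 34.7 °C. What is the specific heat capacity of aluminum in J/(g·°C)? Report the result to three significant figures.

q_gained = (350.5 × 2.37 + 105.1) × (34.7 − 23.3) = 10670 J
q_lost = 262.0 × c × (79.4 − 34.7) = 11711.4 c
Set equal: c = 10670 / 11711.4 = 0.911 J/(g·°C)

c = 0.911 J/(g·°C)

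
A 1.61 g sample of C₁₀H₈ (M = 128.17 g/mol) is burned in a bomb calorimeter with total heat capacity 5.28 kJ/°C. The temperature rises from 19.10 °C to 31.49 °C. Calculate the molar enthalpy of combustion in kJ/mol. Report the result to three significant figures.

ΔH = -5210 kJ/mol

ΔT = 31.49 − 19.10 = 12.39 °C
q_cal = C_cal × ΔT = 5.28 × 12.39 = 65.4192 kJ
n = 1.61 / 128.17 = 0.01256 mol
q_rxn = −q_cal = -65.4192 kJ
ΔH = -65.4192 / 0.01256 = -5209 kJ/mol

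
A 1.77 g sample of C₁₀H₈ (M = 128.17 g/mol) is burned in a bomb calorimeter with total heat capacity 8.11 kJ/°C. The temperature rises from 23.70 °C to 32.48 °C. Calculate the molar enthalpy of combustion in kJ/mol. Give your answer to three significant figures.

ΔH = -5160 kJ/mol

ΔT = 32.48 − 23.70 = 8.78 °C
q_cal = C_cal × ΔT = 8.11 × 8.78 = 71.2058 kJ
n = 1.77 / 128.17 = 0.01381 mol
q_rxn = −q_cal = -71.2058 kJ
ΔH = -71.2058 / 0.01381 = -5156 kJ/mol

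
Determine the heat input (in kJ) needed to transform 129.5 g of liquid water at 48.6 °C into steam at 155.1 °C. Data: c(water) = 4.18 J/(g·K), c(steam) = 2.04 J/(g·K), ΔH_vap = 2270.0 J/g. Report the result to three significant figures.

q = 336 kJ

q1 (heat water 48.6→100.0 °C): 129.5 × 4.18 × 51.4 = 27823 J
q2 (vaporize at 100 °C): 129.5 × 2270.0 = 293965 J
q3 (heat steam 100.0→155.1 °C): 129.5 × 2.04 × 55.1 = 14556 J
Total: 27823 + 293965 + 14556 = 336344 J = 336 kJ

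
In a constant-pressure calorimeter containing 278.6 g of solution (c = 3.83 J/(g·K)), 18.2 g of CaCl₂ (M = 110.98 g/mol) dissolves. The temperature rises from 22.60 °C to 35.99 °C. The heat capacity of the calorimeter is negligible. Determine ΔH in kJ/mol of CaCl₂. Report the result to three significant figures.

|ΔT| = |35.99 − 22.60| = 13.39 °C
|q_surr| = (278.6 × 3.83) × 13.39 = 1067.038 × 13.39 = 14290 J
n(CaCl₂) = 18.2 / 110.98 = 0.1640 mol
Temperature rose, so q_rxn = −|q_surr| = -14.29 kJ
ΔH = q_rxn / n = -87.13 kJ/mol

ΔH = -87.1 kJ/mol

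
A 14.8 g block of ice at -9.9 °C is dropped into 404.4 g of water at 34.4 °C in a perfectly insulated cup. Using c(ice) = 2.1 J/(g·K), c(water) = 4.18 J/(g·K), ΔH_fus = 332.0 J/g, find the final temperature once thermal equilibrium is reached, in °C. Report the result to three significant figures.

Heat to bring ice to 0 °C and melt it: q₁ = 14.8×2.1×9.9 + 14.8×332.0 = 5221.3 J
Heat the water can supply cooling to 0 °C: 404.4×4.18×34.4 = 58149.5 J > q₁, so all ice melts.
Energy balance: 404.4×4.18×(34.4 − T) = 5221.3 + 14.8×4.18×(T − 0)
1690.392(34.4 − T) = 5221.3 + 61.864 T
58149.5 − 5221.3 = 1752.256 T
T = 52928.2 / 1752.256 = 30.21 °C

T_f = 30.2 °C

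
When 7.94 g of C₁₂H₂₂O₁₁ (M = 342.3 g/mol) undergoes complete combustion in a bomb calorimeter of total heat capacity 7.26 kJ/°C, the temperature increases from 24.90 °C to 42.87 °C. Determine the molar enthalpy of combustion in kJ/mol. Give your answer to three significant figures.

ΔH = -5620 kJ/mol

ΔT = 42.87 − 24.90 = 17.97 °C
q_cal = C_cal × ΔT = 7.26 × 17.97 = 130.4622 kJ
n = 7.94 / 342.3 = 0.02320 mol
q_rxn = −q_cal = -130.4622 kJ
ΔH = -130.4622 / 0.02320 = -5623 kJ/mol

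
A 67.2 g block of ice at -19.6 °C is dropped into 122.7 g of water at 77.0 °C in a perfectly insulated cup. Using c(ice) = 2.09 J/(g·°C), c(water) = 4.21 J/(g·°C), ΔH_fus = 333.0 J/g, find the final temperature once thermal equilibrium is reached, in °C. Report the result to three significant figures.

Heat to bring ice to 0 °C and melt it: q₁ = 67.2×2.09×19.6 + 67.2×333.0 = 25130 J
Heat the water can supply cooling to 0 °C: 122.7×4.21×77.0 = 39775.7 J > q₁, so all ice melts.
Energy balance: 122.7×4.21×(77.0 − T) = 25130 + 67.2×4.21×(T − 0)
516.567(77.0 − T) = 25130 + 282.912 T
39775.7 − 25130 = 799.479 T
T = 14645.7 / 799.479 = 18.32 °C

T_f = 18.3 °C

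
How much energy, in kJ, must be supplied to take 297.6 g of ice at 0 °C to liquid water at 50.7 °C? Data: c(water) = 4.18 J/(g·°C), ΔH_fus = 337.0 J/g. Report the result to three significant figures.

q1 (melt at 0 °C): 297.6 × 337.0 = 100291 J
q2 (heat water 0.0→50.7 °C): 297.6 × 4.18 × 50.7 = 63069 J
Total: 100291 + 63069 = 163360 J = 163 kJ

q = 163 kJ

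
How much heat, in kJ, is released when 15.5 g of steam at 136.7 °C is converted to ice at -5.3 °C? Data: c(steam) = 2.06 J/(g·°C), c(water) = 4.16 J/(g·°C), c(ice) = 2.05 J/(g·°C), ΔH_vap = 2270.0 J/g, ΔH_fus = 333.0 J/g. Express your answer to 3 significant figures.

q1 (cool steam 136.7→100 °C): 15.5 × 2.06 × 36.7 = 1172 J
q2 (condense at 100 °C): 15.5 × 2270.0 = 35185 J
q3 (cool water 100→0 °C): 15.5 × 4.16 × 100.0 = 6448 J
q4 (freeze at 0 °C): 15.5 × 333.0 = 5162 J
q5 (cool ice 0→-5.3 °C): 15.5 × 2.05 × 5.3 = 168 J
Total: 1172 + 35185 + 6448 + 5162 + 168 = 48135 J = 48.1 kJ

q = 48.1 kJ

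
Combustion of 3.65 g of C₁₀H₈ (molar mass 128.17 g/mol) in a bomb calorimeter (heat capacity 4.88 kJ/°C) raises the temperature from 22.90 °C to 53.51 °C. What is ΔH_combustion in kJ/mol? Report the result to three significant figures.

ΔT = 53.51 − 22.90 = 30.61 °C
q_cal = C_cal × ΔT = 4.88 × 30.61 = 149.3768 kJ
n = 3.65 / 128.17 = 0.028478 mol
q_rxn = −q_cal = -149.3768 kJ
ΔH = -149.3768 / 0.028478 = -5245 kJ/mol

ΔH = -5250 kJ/mol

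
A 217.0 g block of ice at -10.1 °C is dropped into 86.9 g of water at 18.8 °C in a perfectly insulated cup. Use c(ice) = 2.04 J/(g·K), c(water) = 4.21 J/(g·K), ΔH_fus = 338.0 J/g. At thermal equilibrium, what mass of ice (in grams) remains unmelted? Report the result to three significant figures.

m_ice remaining = 210 g

Heat to warm all ice to 0 °C: 217.0×2.04×10.1 = 4471.1 J
Heat released by water cooling to 0 °C: 86.9×4.21×18.8 = 6878.0 J
6878.0 J < 4471.1 + 217.0×338.0 = 77817.1 J, so not all ice melts; final T = 0 °C.
Heat left for melting: 6878.0 − 4471.1 = 2406.9 J
Mass melted = 2406.9 / 338.0 = 7.121 g
Ice remaining = 217.0 − 7.121 = 209.879 g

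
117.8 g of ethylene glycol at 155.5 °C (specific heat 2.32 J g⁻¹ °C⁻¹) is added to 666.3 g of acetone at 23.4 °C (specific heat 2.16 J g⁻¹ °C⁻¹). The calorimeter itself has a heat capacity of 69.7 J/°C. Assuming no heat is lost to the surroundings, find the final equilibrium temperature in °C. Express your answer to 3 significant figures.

T_f = 43.7 °C

Heat lost by ethylene glycol = heat gained by acetone + calorimeter.
(117.8)(2.32)(155.5 − T) = [(666.3)(2.16) + 69.7](T − 23.4)
273.296 (155.5 − T) = 1508.908 (T − 23.4)
42498 − 273.296 T = 1508.908 T − 35308
77806 = 1782.204 T
T = 43.66 °C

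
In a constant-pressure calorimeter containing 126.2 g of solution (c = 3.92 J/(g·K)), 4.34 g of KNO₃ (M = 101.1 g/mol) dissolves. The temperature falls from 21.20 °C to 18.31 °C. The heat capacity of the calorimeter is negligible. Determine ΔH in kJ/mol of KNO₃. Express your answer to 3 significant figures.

|ΔT| = |18.31 − 21.20| = 2.89 °C
|q_surr| = (126.2 × 3.92) × 2.89 = 494.704 × 2.89 = 1430 J
n(KNO₃) = 4.34 / 101.1 = 0.04293 mol
Temperature fell, so q_rxn = +|q_surr| = 1.430 kJ
ΔH = q_rxn / n = 33.31 kJ/mol

ΔH = 33.3 kJ/mol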